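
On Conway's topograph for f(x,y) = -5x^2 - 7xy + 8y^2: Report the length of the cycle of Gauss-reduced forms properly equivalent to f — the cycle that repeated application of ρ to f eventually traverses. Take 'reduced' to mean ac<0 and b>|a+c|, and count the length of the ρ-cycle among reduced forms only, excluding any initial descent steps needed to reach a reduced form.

D = 209, ⌊√D⌋ = 14
descent: ρ → (8,7,-5)  [lands on river]
river: ρ → (-5,13,2)
river: ρ → (2,11,-11)
river: ρ → (-11,11,2)
river: ρ → (2,13,-5)
river: ρ → (-5,7,8)
river: ρ → (8,9,-4)
river: ρ → (-4,7,10)
river: ρ → (10,13,-1)
river: ρ → (-1,13,10)
river: ρ → (10,7,-4)
river: ρ → (-4,9,8)
ρ-cycle length = 12 (tail of 1 descent step not counted)

12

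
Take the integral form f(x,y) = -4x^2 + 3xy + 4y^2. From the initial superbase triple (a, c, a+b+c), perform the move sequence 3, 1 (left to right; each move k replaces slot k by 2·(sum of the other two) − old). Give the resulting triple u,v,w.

start (-4,4,3) = (f(1,0),f(0,1),f(1,1))
replace slot 3: 2·((-4)+4) − 3 = -3 → (-4,4,-3)
replace slot 1: 2·(4+(-3)) − (-4) = 6 → (6,4,-3)

6,4,-3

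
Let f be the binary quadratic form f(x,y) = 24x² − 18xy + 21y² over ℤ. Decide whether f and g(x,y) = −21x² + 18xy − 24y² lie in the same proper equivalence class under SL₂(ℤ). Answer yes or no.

D₁ = -1692, D₂ = -1692
f: flip: (24,-18,21)→(21,18,24)
f: reduced (well bottom): (21,18,24) with a≤c, −a<b≤a
g is negative-definite; reduce −g:
−g: reduced (well bottom): (21,-18,24) with a≤c, −a<b≤a
flip sign back: reduced form of g is (-21,18,-24)
reduced forms (21, 18, 24) vs (-21, 18, -24) ⇒ inequivalent

no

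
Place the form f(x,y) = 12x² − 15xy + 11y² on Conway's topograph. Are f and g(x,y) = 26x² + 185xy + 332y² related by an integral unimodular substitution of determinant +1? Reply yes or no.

D₁ = -303, D₂ = -303
f: translate: b→9 (≡-15 mod 24), so (12,-15,11)→(12,9,8)
f: flip: (12,9,8)→(8,-9,12)
f: translate: b→7 (≡-9 mod 16), so (8,-9,12)→(8,7,11)
f: reduced (well bottom): (8,7,11) with a≤c, −a<b≤a
g: translate: b→-23 (≡185 mod 52), so (26,185,332)→(26,-23,8)
g: flip: (26,-23,8)→(8,23,26)
g: translate: b→7 (≡23 mod 16), so (8,23,26)→(8,7,11)
g: reduced (well bottom): (8,7,11) with a≤c, −a<b≤a
reduced forms (8, 7, 11) vs (8, 7, 11) ⇒ equivalent

yes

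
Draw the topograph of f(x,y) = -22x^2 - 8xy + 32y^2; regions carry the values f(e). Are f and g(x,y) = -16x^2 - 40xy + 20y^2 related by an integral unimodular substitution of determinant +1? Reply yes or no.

D₁ = 2880, D₂ = 2880
river cycle of f (length 4): (-22, 36, 18), (18, 36, -22), (-22, 52, 2), (2, 52, -22)
river cycle of g (length 6): (20, 40, -16), (-16, 24, 36), (36, 48, -4), (-4, 48, 36), (36, 24, -16), (-16, 40, 20)
cycles differ ⇒ inequivalent

no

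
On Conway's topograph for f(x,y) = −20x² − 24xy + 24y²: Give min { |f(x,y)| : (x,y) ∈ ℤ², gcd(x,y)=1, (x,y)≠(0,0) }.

descent: ρ → (24,24,-20)  [lands on river]
river: ρ → (-20,16,28)
river: ρ → (28,40,-8)
river: ρ → (-8,40,28)
river: ρ → (28,16,-20)
river: ρ → (-20,24,24)
closes: descent 1, river 6
min |a| on river = 8

8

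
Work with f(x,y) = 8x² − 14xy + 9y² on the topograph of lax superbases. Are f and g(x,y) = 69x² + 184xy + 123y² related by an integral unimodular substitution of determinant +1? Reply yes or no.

D₁ = -92, D₂ = -92
f: translate: b→2 (≡-14 mod 16), so (8,-14,9)→(8,2,3)
f: flip: (8,2,3)→(3,-2,8)
f: reduced (well bottom): (3,-2,8) with a≤c, −a<b≤a
g: translate: b→46 (≡184 mod 138), so (69,184,123)→(69,46,8)
g: flip: (69,46,8)→(8,-46,69)
g: translate: b→2 (≡-46 mod 16), so (8,-46,69)→(8,2,3)
g: flip: (8,2,3)→(3,-2,8)
g: reduced (well bottom): (3,-2,8) with a≤c, −a<b≤a
reduced forms (3, -2, 8) vs (3, -2, 8) ⇒ equivalent

yes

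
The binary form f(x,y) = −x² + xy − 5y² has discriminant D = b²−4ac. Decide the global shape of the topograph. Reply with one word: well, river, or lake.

D = b²−4ac = 1² − 4·(-1)·(-5) = -19
D < 0 ⇒ definite ⇒ every region one sign ⇒ single well

well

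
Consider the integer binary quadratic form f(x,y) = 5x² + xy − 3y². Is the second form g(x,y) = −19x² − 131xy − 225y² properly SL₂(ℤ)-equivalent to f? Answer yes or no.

D₁ = 61, D₂ = 61
river cycle of f (length 6): (-3, 5, 3), (3, 7, -1), (-1, 7, 3), (3, 5, -3), (-3, 7, 1), (1, 7, -3)
river cycle of g (length 6): (-3, 5, 3), (3, 7, -1), (-1, 7, 3), (3, 5, -3), (-3, 7, 1), (1, 7, -3)
cycles coincide ⇒ equivalent

yes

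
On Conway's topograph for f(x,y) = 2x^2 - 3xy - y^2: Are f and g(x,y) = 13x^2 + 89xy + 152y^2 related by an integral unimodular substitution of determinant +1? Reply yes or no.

D₁ = 17, D₂ = 17
river cycle of f (length 6): (-1, 3, 2), (2, 1, -2), (-2, 3, 1), (1, 3, -2), (-2, 1, 2), (2, 3, -1)
river cycle of g (length 6): (2, 1, -2), (-2, 3, 1), (1, 3, -2), (-2, 1, 2), (2, 3, -1), (-1, 3, 2)
cycles coincide ⇒ equivalent

yes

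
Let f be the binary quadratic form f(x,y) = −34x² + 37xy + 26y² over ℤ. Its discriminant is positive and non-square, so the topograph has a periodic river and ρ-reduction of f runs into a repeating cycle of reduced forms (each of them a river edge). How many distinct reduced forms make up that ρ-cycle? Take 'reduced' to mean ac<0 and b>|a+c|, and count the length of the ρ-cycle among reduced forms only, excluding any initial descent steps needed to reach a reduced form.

D = 4905, ⌊√D⌋ = 70
river: ρ → (26,67,-4)
river: ρ → (-4,69,9)
river: ρ → (9,57,-46)
river: ρ → (-46,35,20)
river: ρ → (20,45,-36)
river: ρ → (-36,27,29)
river: ρ → (29,31,-34)
river: ρ → (-34,37,26)
ρ-cycle length = 8 (tail of 0 descent steps not counted)

8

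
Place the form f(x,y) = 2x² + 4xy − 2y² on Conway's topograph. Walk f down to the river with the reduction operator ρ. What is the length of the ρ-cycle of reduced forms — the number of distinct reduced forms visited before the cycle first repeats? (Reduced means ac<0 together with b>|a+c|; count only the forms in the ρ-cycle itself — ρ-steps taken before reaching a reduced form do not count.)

D = 32, ⌊√D⌋ = 5
river: ρ → (-2,4,2)
river: ρ → (2,4,-2)
ρ-cycle length = 2 (tail of 0 descent steps not counted)

2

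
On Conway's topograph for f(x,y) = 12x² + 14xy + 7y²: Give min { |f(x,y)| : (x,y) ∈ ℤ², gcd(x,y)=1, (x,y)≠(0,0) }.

translate: b→-10 (≡14 mod 24), so (12,14,7)→(12,-10,5)
flip: (12,-10,5)→(5,10,12)
translate: b→0 (≡10 mod 10), so (5,10,12)→(5,0,7)
reduced (well bottom): (5,0,7) with a≤c, −a<b≤a
well minimum = a = 5

5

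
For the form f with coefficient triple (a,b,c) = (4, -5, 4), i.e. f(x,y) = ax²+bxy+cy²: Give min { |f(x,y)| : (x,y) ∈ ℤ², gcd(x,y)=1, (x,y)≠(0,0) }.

translate: b→3 (≡-5 mod 8), so (4,-5,4)→(4,3,3)
flip: (4,3,3)→(3,-3,4)
translate: b→3 (≡-3 mod 6), so (3,-3,4)→(3,3,4)
reduced (well bottom): (3,3,4) with a≤c, −a<b≤a
well minimum = a = 3

3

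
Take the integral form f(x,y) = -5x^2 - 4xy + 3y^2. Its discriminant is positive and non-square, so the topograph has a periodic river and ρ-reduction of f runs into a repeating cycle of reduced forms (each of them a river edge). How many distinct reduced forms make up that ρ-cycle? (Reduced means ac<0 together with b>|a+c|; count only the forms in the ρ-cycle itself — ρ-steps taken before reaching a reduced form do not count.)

D = 76, ⌊√D⌋ = 8
descent: ρ → (3,4,-5)  [lands on river]
river: ρ → (-5,6,2)
river: ρ → (2,6,-5)
river: ρ → (-5,4,3)
river: ρ → (3,8,-1)
river: ρ → (-1,8,3)
ρ-cycle length = 6 (tail of 1 descent step not counted)

6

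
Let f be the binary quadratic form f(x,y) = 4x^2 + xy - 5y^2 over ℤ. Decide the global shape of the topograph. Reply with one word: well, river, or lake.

D = b²−4ac = 1² − 4·4·(-5) = 81
D = 9² is a perfect square ⇒ form factors over ℤ ⇒ lakes

lake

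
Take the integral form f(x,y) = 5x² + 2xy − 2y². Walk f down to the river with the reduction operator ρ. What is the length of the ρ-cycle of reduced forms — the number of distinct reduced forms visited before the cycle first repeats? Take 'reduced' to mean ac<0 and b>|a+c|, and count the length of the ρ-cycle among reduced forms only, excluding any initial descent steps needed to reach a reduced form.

D = 44, ⌊√D⌋ = 6
descent: ρ → (-2,6,1)  [lands on river]
river: ρ → (1,6,-2)
ρ-cycle length = 2 (tail of 1 descent step not counted)

2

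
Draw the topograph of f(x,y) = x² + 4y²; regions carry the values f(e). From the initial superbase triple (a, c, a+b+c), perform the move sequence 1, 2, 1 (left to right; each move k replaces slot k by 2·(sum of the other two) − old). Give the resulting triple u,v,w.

start (1,4,5) = (f(1,0),f(0,1),f(1,1))
replace slot 1: 2·(4+5) − 1 = 17 → (17,4,5)
replace slot 2: 2·(17+5) − 4 = 40 → (17,40,5)
replace slot 1: 2·(40+5) − 17 = 73 → (73,40,5)

73,40,5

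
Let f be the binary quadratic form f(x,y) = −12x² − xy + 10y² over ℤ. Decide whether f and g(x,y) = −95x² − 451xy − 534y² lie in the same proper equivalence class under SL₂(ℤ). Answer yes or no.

D₁ = 481, D₂ = 481
river cycle of f (length 30): (10, 21, -1), (-1, 21, 10), (10, 19, -3), (-3, 17, 16), (16, 15, -4), (-4, 17, 12), (12, 7, -9), (-9, 11, 10), (10, 9, -10), (-10, 11, 9), … (20 more)
river cycle of g (length 30): (10, 21, -1), (-1, 21, 10), (10, 19, -3), (-3, 17, 16), (16, 15, -4), (-4, 17, 12), (12, 7, -9), (-9, 11, 10), (10, 9, -10), (-10, 11, 9), … (20 more)
cycles coincide ⇒ equivalent

yes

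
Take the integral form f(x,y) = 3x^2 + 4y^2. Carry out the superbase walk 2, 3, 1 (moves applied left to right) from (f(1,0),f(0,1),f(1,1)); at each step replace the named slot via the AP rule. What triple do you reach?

start (3,4,7) = (f(1,0),f(0,1),f(1,1))
replace slot 2: 2·(3+7) − 4 = 16 → (3,16,7)
replace slot 3: 2·(3+16) − 7 = 31 → (3,16,31)
replace slot 1: 2·(16+31) − 3 = 91 → (91,16,31)

91,16,31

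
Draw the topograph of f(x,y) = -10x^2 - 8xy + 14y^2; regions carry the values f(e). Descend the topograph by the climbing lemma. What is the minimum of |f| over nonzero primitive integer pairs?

descent: ρ → (14,8,-10)  [lands on river]
river: ρ → (-10,12,12)
river: ρ → (12,12,-10)
river: ρ → (-10,8,14)
river: ρ → (14,20,-4)
river: ρ → (-4,20,14)
closes: descent 1, river 6
min |a| on river = 4

4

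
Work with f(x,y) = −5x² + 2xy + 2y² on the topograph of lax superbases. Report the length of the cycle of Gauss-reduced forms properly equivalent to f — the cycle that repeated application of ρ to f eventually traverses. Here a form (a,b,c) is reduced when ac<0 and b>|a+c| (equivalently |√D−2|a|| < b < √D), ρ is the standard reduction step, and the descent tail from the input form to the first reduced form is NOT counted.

D = 44, ⌊√D⌋ = 6
descent: ρ → (2,6,-1)  [lands on river]
river: ρ → (-1,6,2)
ρ-cycle length = 2 (tail of 1 descent step not counted)

2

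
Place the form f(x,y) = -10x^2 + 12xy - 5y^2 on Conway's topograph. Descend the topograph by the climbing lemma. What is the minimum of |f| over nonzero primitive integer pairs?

translate: b→8 (≡-12 mod 20), so (10,-12,5)→(10,8,3)
flip: (10,8,3)→(3,-8,10)
translate: b→-2 (≡-8 mod 6), so (3,-8,10)→(3,-2,5)
reduced (well bottom): (3,-2,5) with a≤c, −a<b≤a
well minimum |f| = |-3| = 3 (negative-definite)

3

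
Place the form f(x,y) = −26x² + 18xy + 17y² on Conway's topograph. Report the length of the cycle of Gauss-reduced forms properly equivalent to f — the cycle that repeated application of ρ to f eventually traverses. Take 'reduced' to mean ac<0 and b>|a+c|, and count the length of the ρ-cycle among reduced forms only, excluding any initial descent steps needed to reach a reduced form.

D = 2092, ⌊√D⌋ = 45
river: ρ → (17,16,-27)
river: ρ → (-27,38,6)
river: ρ → (6,34,-39)
river: ρ → (-39,44,1)
river: ρ → (1,44,-39)
river: ρ → (-39,34,6)
river: ρ → (6,38,-27)
river: ρ → (-27,16,17)
river: ρ → (17,18,-26)
river: ρ → (-26,34,9)
river: ρ → (9,38,-18)
river: ρ → (-18,34,13)
river: ρ → (13,44,-3)
river: ρ → (-3,40,41)
river: ρ → (41,42,-2)
river: ρ → (-2,42,41)
river: ρ → (41,40,-3)
river: ρ → (-3,44,13)
river: ρ → (13,34,-18)
river: ρ → (-18,38,9)
river: ρ → (9,34,-26)
river: ρ → (-26,18,17)
ρ-cycle length = 22 (tail of 0 descent steps not counted)

22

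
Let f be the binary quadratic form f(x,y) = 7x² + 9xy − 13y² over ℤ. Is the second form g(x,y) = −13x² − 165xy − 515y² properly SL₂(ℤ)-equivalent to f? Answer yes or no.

D₁ = 445, D₂ = 445
river cycle of f (length 6): (-13, 17, 3), (3, 19, -7), (-7, 9, 13), (13, 17, -3), (-3, 19, 7), (7, 9, -13)
river cycle of g (length 6): (-13, 17, 3), (3, 19, -7), (-7, 9, 13), (13, 17, -3), (-3, 19, 7), (7, 9, -13)
cycles coincide ⇒ equivalent

yes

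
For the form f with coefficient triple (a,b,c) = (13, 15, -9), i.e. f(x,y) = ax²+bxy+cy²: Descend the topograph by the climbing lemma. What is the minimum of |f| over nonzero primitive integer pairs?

river: ρ → (-9,21,7)
river: ρ → (7,21,-9)
river: ρ → (-9,15,13)
river: ρ → (13,11,-11)
river: ρ → (-11,11,13)
river: ρ → (13,15,-9)
closes: descent 0, river 6
min |a| on river = 7

7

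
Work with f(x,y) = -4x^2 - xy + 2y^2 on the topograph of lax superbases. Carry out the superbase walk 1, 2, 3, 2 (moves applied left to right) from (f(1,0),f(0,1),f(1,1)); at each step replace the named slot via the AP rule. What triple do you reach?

start (-4,2,-3) = (f(1,0),f(0,1),f(1,1))
replace slot 1: 2·(2+(-3)) − (-4) = 2 → (2,2,-3)
replace slot 2: 2·(2+(-3)) − 2 = -4 → (2,-4,-3)
replace slot 3: 2·(2+(-4)) − (-3) = -1 → (2,-4,-1)
replace slot 2: 2·(2+(-1)) − (-4) = 6 → (2,6,-1)

2,6,-1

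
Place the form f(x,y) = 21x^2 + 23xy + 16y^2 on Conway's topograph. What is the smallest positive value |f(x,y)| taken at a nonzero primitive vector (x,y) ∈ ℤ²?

translate: b→-19 (≡23 mod 42), so (21,23,16)→(21,-19,14)
flip: (21,-19,14)→(14,19,21)
translate: b→-9 (≡19 mod 28), so (14,19,21)→(14,-9,16)
reduced (well bottom): (14,-9,16) with a≤c, −a<b≤a
well minimum = a = 14

14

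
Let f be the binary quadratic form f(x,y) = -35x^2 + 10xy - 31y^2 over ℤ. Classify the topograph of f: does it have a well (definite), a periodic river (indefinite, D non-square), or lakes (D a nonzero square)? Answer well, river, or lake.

D = b²−4ac = 10² − 4·(-35)·(-31) = -4240
D < 0 ⇒ definite ⇒ every region one sign ⇒ single well

well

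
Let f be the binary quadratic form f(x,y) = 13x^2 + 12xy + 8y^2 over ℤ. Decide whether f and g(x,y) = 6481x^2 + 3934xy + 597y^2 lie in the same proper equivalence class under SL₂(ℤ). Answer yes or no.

D₁ = -272, D₂ = -272
f: flip: (13,12,8)→(8,-12,13)
f: translate: b→4 (≡-12 mod 16), so (8,-12,13)→(8,4,9)
f: reduced (well bottom): (8,4,9) with a≤c, −a<b≤a
g: flip: (6481,3934,597)→(597,-3934,6481)
g: translate: b→-352 (≡-3934 mod 1194), so (597,-3934,6481)→(597,-352,52)
g: flip: (597,-352,52)→(52,352,597)
g: translate: b→40 (≡352 mod 104), so (52,352,597)→(52,40,9)
g: flip: (52,40,9)→(9,-40,52)
g: translate: b→-4 (≡-40 mod 18), so (9,-40,52)→(9,-4,8)
g: flip: (9,-4,8)→(8,4,9)
g: reduced (well bottom): (8,4,9) with a≤c, −a<b≤a
reduced forms (8, 4, 9) vs (8, 4, 9) ⇒ equivalent

yes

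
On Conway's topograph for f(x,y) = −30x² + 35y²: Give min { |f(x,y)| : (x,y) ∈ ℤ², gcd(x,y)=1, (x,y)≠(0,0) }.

descent: ρ → (35,0,-30)
descent: ρ → (-30,60,5)  [lands on river]
river: ρ → (5,60,-30)
closes: descent 2, river 2
min |a| on river = 5

5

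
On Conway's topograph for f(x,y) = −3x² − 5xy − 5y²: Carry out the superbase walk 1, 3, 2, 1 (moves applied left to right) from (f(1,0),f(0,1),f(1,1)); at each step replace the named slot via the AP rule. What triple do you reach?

start (-3,-5,-13) = (f(1,0),f(0,1),f(1,1))
replace slot 1: 2·((-5)+(-13)) − (-3) = -33 → (-33,-5,-13)
replace slot 3: 2·((-33)+(-5)) − (-13) = -63 → (-33,-5,-63)
replace slot 2: 2·((-33)+(-63)) − (-5) = -187 → (-33,-187,-63)
replace slot 1: 2·((-187)+(-63)) − (-33) = -467 → (-467,-187,-63)

-467,-187,-63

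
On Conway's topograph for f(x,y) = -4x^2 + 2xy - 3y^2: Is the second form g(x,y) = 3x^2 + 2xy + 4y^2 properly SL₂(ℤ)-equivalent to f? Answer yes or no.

D₁ = -44, D₂ = -44
f is negative-definite; reduce −f:
−f: flip: (4,-2,3)→(3,2,4)
−f: reduced (well bottom): (3,2,4) with a≤c, −a<b≤a
flip sign back: reduced form of f is (-3,-2,-4)
g: reduced (well bottom): (3,2,4) with a≤c, −a<b≤a
reduced forms (-3, -2, -4) vs (3, 2, 4) ⇒ inequivalent

no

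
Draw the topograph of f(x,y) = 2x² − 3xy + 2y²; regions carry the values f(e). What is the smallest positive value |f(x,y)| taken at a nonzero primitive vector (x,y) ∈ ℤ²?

translate: b→1 (≡-3 mod 4), so (2,-3,2)→(2,1,1)
flip: (2,1,1)→(1,-1,2)
translate: b→1 (≡-1 mod 2), so (1,-1,2)→(1,1,2)
reduced (well bottom): (1,1,2) with a≤c, −a<b≤a
well minimum = a = 1

1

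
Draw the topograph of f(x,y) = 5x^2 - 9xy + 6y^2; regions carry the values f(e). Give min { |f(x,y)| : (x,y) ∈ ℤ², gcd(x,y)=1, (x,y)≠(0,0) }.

translate: b→1 (≡-9 mod 10), so (5,-9,6)→(5,1,2)
flip: (5,1,2)→(2,-1,5)
reduced (well bottom): (2,-1,5) with a≤c, −a<b≤a
well minimum = a = 2

2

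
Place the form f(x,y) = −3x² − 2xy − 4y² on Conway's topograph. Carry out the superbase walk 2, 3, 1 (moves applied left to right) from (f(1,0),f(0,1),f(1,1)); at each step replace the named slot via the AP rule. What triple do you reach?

start (-3,-4,-9) = (f(1,0),f(0,1),f(1,1))
replace slot 2: 2·((-3)+(-9)) − (-4) = -20 → (-3,-20,-9)
replace slot 3: 2·((-3)+(-20)) − (-9) = -37 → (-3,-20,-37)
replace slot 1: 2·((-20)+(-37)) − (-3) = -111 → (-111,-20,-37)

-111,-20,-37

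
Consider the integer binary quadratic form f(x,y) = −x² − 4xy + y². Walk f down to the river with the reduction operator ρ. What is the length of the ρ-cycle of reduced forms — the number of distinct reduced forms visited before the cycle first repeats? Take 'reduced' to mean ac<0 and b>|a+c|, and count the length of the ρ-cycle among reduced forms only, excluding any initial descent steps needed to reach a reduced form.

D = 20, ⌊√D⌋ = 4
descent: ρ → (1,4,-1)  [lands on river]
river: ρ → (-1,4,1)
ρ-cycle length = 2 (tail of 1 descent step not counted)

2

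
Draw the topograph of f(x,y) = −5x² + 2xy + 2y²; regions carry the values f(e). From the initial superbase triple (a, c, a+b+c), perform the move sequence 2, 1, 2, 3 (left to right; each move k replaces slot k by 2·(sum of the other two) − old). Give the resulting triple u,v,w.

start (-5,2,-1) = (f(1,0),f(0,1),f(1,1))
replace slot 2: 2·((-5)+(-1)) − 2 = -14 → (-5,-14,-1)
replace slot 1: 2·((-14)+(-1)) − (-5) = -25 → (-25,-14,-1)
replace slot 2: 2·((-25)+(-1)) − (-14) = -38 → (-25,-38,-1)
replace slot 3: 2·((-25)+(-38)) − (-1) = -125 → (-25,-38,-125)

-25,-38,-125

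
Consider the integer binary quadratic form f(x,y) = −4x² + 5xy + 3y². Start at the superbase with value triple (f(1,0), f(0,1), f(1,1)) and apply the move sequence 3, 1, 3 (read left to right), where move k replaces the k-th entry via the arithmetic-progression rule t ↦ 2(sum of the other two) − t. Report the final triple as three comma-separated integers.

start (-4,3,4) = (f(1,0),f(0,1),f(1,1))
replace slot 3: 2·((-4)+3) − 4 = -6 → (-4,3,-6)
replace slot 1: 2·(3+(-6)) − (-4) = -2 → (-2,3,-6)
replace slot 3: 2·((-2)+3) − (-6) = 8 → (-2,3,8)

-2,3,8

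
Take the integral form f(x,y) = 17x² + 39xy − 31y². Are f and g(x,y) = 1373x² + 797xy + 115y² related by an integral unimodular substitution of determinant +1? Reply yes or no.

D₁ = 3629, D₂ = 3629
river cycle of f (length 18): (-31, 23, 25), (25, 27, -29), (-29, 31, 23), (23, 15, -37), (-37, 59, 1), (1, 59, -37), (-37, 15, 23), (23, 31, -29), (-29, 27, 25), (25, 23, -31), … (8 more)
river cycle of g (length 18): (17, 39, -31), (-31, 23, 25), (25, 27, -29), (-29, 31, 23), (23, 15, -37), (-37, 59, 1), (1, 59, -37), (-37, 15, 23), (23, 31, -29), (-29, 27, 25), … (8 more)
cycles coincide ⇒ equivalent

yes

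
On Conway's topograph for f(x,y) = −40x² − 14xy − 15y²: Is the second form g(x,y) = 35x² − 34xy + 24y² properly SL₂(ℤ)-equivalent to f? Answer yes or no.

D₁ = -2204, D₂ = -2204
f is negative-definite; reduce −f:
−f: flip: (40,14,15)→(15,-14,40)
−f: reduced (well bottom): (15,-14,40) with a≤c, −a<b≤a
flip sign back: reduced form of f is (-15,14,-40)
g: flip: (35,-34,24)→(24,34,35)
g: translate: b→-14 (≡34 mod 48), so (24,34,35)→(24,-14,25)
g: reduced (well bottom): (24,-14,25) with a≤c, −a<b≤a
reduced forms (-15, 14, -40) vs (24, -14, 25) ⇒ inequivalent

no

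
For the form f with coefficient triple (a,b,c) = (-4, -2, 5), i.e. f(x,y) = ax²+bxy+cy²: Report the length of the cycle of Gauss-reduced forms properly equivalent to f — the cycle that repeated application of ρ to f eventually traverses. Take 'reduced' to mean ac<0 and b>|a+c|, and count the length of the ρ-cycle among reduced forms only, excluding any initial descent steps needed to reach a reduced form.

D = 84, ⌊√D⌋ = 9
descent: ρ → (5,2,-4)  [lands on river]
river: ρ → (-4,6,3)
river: ρ → (3,6,-4)
river: ρ → (-4,2,5)
river: ρ → (5,8,-1)
river: ρ → (-1,8,5)
ρ-cycle length = 6 (tail of 1 descent step not counted)

6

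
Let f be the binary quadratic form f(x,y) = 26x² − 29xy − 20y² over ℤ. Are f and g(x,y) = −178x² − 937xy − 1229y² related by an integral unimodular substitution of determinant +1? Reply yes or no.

D₁ = 2921, D₂ = 2921
river cycle of f (length 46): (-20, 29, 26), (26, 23, -23), (-23, 23, 26), (26, 29, -20), (-20, 51, 4), (4, 53, -7), (-7, 45, 32), (32, 19, -20), (-20, 21, 31), (31, 41, -10), … (36 more)
river cycle of g (length 46): (-20, 29, 26), (26, 23, -23), (-23, 23, 26), (26, 29, -20), (-20, 51, 4), (4, 53, -7), (-7, 45, 32), (32, 19, -20), (-20, 21, 31), (31, 41, -10), … (36 more)
cycles coincide ⇒ equivalent

yes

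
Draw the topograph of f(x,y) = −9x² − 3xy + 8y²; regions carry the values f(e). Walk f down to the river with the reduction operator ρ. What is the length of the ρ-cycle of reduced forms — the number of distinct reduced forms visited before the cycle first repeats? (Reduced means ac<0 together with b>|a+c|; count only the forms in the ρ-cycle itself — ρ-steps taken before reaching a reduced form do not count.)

D = 297, ⌊√D⌋ = 17
descent: ρ → (8,3,-9)  [lands on river]
river: ρ → (-9,15,2)
river: ρ → (2,17,-1)
river: ρ → (-1,17,2)
river: ρ → (2,15,-9)
river: ρ → (-9,3,8)
river: ρ → (8,13,-4)
river: ρ → (-4,11,11)
river: ρ → (11,11,-4)
river: ρ → (-4,13,8)
ρ-cycle length = 10 (tail of 1 descent step not counted)

10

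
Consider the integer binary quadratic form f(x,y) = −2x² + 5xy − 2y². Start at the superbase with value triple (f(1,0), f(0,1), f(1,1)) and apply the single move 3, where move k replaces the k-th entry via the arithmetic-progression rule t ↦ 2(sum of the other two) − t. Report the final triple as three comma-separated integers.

start (-2,-2,1) = (f(1,0),f(0,1),f(1,1))
replace slot 3: 2·((-2)+(-2)) − 1 = -9 → (-2,-2,-9)

-2,-2,-9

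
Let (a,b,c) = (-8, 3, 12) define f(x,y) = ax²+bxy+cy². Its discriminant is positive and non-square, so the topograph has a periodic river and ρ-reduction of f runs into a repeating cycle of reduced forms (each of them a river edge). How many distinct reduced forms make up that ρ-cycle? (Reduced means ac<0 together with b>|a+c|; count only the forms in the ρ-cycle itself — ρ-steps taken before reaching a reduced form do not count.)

D = 393, ⌊√D⌋ = 19
descent: ρ → (12,-3,-8)
descent: ρ → (-8,19,1)  [lands on river]
river: ρ → (1,19,-8)
river: ρ → (-8,13,7)
river: ρ → (7,15,-6)
river: ρ → (-6,9,13)
river: ρ → (13,17,-2)
river: ρ → (-2,19,4)
river: ρ → (4,13,-14)
river: ρ → (-14,15,3)
river: ρ → (3,15,-14)
river: ρ → (-14,13,4)
river: ρ → (4,19,-2)
river: ρ → (-2,17,13)
river: ρ → (13,9,-6)
river: ρ → (-6,15,7)
river: ρ → (7,13,-8)
ρ-cycle length = 16 (tail of 2 descent steps not counted)

16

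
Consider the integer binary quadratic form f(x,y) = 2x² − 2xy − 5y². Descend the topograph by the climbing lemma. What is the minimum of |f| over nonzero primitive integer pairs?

descent: ρ → (-5,2,2)
descent: ρ → (2,6,-1)  [lands on river]
river: ρ → (-1,6,2)
closes: descent 2, river 2
min |a| on river = 1

1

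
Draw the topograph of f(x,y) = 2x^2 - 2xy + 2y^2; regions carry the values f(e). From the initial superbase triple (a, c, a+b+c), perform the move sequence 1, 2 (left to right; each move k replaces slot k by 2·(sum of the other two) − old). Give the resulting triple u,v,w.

start (2,2,2) = (f(1,0),f(0,1),f(1,1))
replace slot 1: 2·(2+2) − 2 = 6 → (6,2,2)
replace slot 2: 2·(6+2) − 2 = 14 → (6,14,2)

6,14,2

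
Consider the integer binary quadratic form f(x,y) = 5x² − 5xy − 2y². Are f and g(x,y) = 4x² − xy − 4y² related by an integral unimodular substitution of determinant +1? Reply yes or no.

D₁ = 65, D₂ = 65
river cycle of f (length 6): (-2, 5, 5), (5, 5, -2), (-2, 7, 2), (2, 5, -5), (-5, 5, 2), (2, 7, -2)
river cycle of g (length 6): (-4, 1, 4), (4, 7, -1), (-1, 7, 4), (4, 1, -4), (-4, 7, 1), (1, 7, -4)
cycles differ ⇒ inequivalent

no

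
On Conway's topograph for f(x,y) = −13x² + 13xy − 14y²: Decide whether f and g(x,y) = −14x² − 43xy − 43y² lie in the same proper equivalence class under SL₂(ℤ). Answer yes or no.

D₁ = -559, D₂ = -559
f is negative-definite; reduce −f:
−f: translate: b→13 (≡-13 mod 26), so (13,-13,14)→(13,13,14)
−f: reduced (well bottom): (13,13,14) with a≤c, −a<b≤a
flip sign back: reduced form of f is (-13,-13,-14)
g is negative-definite; reduce −g:
−g: translate: b→-13 (≡43 mod 28), so (14,43,43)→(14,-13,13)
−g: flip: (14,-13,13)→(13,13,14)
−g: reduced (well bottom): (13,13,14) with a≤c, −a<b≤a
flip sign back: reduced form of g is (-13,-13,-14)
reduced forms (-13, -13, -14) vs (-13, -13, -14) ⇒ equivalent

yes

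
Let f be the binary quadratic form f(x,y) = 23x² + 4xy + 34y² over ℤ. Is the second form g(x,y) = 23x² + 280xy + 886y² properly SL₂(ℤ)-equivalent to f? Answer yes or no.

D₁ = -3112, D₂ = -3112
f: reduced (well bottom): (23,4,34) with a≤c, −a<b≤a
g: translate: b→4 (≡280 mod 46), so (23,280,886)→(23,4,34)
g: reduced (well bottom): (23,4,34) with a≤c, −a<b≤a
reduced forms (23, 4, 34) vs (23, 4, 34) ⇒ equivalent

yes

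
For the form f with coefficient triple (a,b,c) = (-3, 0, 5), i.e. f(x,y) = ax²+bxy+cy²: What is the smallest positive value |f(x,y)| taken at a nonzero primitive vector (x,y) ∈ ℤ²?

descent: ρ → (5,0,-3)
descent: ρ → (-3,6,2)  [lands on river]
river: ρ → (2,6,-3)
closes: descent 2, river 2
min |a| on river = 2

2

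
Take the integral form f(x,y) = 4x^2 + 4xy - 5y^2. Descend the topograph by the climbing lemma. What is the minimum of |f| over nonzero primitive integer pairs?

river: ρ → (-5,6,3)
river: ρ → (3,6,-5)
river: ρ → (-5,4,4)
river: ρ → (4,4,-5)
closes: descent 0, river 4
min |a| on river = 3

3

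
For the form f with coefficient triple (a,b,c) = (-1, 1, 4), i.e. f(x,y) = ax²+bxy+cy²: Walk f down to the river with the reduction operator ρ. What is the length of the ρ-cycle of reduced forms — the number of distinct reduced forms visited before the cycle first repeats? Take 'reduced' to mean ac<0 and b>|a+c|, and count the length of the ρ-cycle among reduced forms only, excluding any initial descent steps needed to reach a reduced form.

D = 17, ⌊√D⌋ = 4
descent: ρ → (4,-1,-1)
descent: ρ → (-1,3,2)  [lands on river]
river: ρ → (2,1,-2)
river: ρ → (-2,3,1)
river: ρ → (1,3,-2)
river: ρ → (-2,1,2)
river: ρ → (2,3,-1)
ρ-cycle length = 6 (tail of 2 descent steps not counted)

6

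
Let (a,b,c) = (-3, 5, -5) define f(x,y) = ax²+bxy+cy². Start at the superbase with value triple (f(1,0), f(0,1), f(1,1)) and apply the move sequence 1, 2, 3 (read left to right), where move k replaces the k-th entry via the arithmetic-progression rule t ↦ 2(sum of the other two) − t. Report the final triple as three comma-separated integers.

start (-3,-5,-3) = (f(1,0),f(0,1),f(1,1))
replace slot 1: 2·((-5)+(-3)) − (-3) = -13 → (-13,-5,-3)
replace slot 2: 2·((-13)+(-3)) − (-5) = -27 → (-13,-27,-3)
replace slot 3: 2·((-13)+(-27)) − (-3) = -77 → (-13,-27,-77)

-13,-27,-77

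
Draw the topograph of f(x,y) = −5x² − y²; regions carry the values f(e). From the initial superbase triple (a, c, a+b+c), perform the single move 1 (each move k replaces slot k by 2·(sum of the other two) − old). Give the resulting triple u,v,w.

start (-5,-1,-6) = (f(1,0),f(0,1),f(1,1))
replace slot 1: 2·((-1)+(-6)) − (-5) = -9 → (-9,-1,-6)

-9,-1,-6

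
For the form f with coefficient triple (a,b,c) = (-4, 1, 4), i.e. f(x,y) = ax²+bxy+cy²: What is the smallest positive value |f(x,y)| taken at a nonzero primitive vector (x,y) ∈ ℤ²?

river: ρ → (4,7,-1)
river: ρ → (-1,7,4)
river: ρ → (4,1,-4)
river: ρ → (-4,7,1)
river: ρ → (1,7,-4)
river: ρ → (-4,1,4)
closes: descent 0, river 6
min |a| on river = 1

1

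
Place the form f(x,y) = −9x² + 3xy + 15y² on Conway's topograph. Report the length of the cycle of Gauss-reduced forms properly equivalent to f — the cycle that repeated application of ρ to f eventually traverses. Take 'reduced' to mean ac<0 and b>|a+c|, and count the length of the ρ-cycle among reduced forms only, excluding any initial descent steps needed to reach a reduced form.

D = 549, ⌊√D⌋ = 23
descent: ρ → (15,-3,-9)
descent: ρ → (-9,21,3)  [lands on river]
river: ρ → (3,21,-9)
river: ρ → (-9,15,9)
river: ρ → (9,21,-3)
river: ρ → (-3,21,9)
river: ρ → (9,15,-9)
ρ-cycle length = 6 (tail of 2 descent steps not counted)

6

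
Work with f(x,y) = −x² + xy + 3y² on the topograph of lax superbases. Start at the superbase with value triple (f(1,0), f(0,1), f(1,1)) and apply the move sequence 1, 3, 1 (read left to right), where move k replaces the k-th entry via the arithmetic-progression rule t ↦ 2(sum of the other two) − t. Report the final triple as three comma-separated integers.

start (-1,3,3) = (f(1,0),f(0,1),f(1,1))
replace slot 1: 2·(3+3) − (-1) = 13 → (13,3,3)
replace slot 3: 2·(13+3) − 3 = 29 → (13,3,29)
replace slot 1: 2·(3+29) − 13 = 51 → (51,3,29)

51,3,29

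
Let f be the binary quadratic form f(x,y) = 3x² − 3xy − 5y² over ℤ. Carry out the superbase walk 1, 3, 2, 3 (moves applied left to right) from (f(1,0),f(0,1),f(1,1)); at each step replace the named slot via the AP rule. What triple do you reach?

start (3,-5,-5) = (f(1,0),f(0,1),f(1,1))
replace slot 1: 2·((-5)+(-5)) − 3 = -23 → (-23,-5,-5)
replace slot 3: 2·((-23)+(-5)) − (-5) = -51 → (-23,-5,-51)
replace slot 2: 2·((-23)+(-51)) − (-5) = -143 → (-23,-143,-51)
replace slot 3: 2·((-23)+(-143)) − (-51) = -281 → (-23,-143,-281)

-23,-143,-281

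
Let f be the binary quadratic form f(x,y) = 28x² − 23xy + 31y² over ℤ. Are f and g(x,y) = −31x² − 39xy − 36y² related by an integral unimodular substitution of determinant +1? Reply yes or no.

D₁ = -2943, D₂ = -2943
f: reduced (well bottom): (28,-23,31) with a≤c, −a<b≤a
g is negative-definite; reduce −g:
−g: translate: b→-23 (≡39 mod 62), so (31,39,36)→(31,-23,28)
−g: flip: (31,-23,28)→(28,23,31)
−g: reduced (well bottom): (28,23,31) with a≤c, −a<b≤a
flip sign back: reduced form of g is (-28,-23,-31)
reduced forms (28, -23, 31) vs (-28, -23, -31) ⇒ inequivalent

no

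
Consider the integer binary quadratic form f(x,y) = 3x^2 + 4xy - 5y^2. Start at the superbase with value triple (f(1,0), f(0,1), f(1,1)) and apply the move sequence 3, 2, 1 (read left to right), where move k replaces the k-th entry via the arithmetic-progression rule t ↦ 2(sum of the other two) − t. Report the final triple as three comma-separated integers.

start (3,-5,2) = (f(1,0),f(0,1),f(1,1))
replace slot 3: 2·(3+(-5)) − 2 = -6 → (3,-5,-6)
replace slot 2: 2·(3+(-6)) − (-5) = -1 → (3,-1,-6)
replace slot 1: 2·((-1)+(-6)) − 3 = -17 → (-17,-1,-6)

-17,-1,-6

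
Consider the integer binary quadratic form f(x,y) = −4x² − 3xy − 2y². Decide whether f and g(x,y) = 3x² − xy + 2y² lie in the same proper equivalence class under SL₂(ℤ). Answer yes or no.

D₁ = -23, D₂ = -23
f is negative-definite; reduce −f:
−f: flip: (4,3,2)→(2,-3,4)
−f: translate: b→1 (≡-3 mod 4), so (2,-3,4)→(2,1,3)
−f: reduced (well bottom): (2,1,3) with a≤c, −a<b≤a
flip sign back: reduced form of f is (-2,-1,-3)
g: flip: (3,-1,2)→(2,1,3)
g: reduced (well bottom): (2,1,3) with a≤c, −a<b≤a
reduced forms (-2, -1, -3) vs (2, 1, 3) ⇒ inequivalent

no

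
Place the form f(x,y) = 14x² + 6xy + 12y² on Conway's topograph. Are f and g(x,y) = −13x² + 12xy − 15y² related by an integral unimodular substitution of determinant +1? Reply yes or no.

D₁ = -636, D₂ = -636
f: flip: (14,6,12)→(12,-6,14)
f: reduced (well bottom): (12,-6,14) with a≤c, −a<b≤a
g is negative-definite; reduce −g:
−g: reduced (well bottom): (13,-12,15) with a≤c, −a<b≤a
flip sign back: reduced form of g is (-13,12,-15)
reduced forms (12, -6, 14) vs (-13, 12, -15) ⇒ inequivalent

no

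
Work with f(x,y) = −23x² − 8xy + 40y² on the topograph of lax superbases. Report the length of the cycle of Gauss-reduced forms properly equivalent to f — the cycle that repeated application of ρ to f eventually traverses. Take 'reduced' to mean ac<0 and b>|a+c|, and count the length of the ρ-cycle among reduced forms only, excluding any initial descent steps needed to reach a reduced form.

D = 3744, ⌊√D⌋ = 61
descent: ρ → (40,8,-23)
descent: ρ → (-23,38,25)  [lands on river]
river: ρ → (25,12,-36)
river: ρ → (-36,60,1)
river: ρ → (1,60,-36)
river: ρ → (-36,12,25)
river: ρ → (25,38,-23)
river: ρ → (-23,54,9)
river: ρ → (9,54,-23)
ρ-cycle length = 8 (tail of 2 descent steps not counted)

8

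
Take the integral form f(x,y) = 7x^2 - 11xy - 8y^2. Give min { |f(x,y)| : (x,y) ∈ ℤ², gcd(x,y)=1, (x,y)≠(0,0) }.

descent: ρ → (-8,11,7)  [lands on river]
river: ρ → (7,17,-2)
river: ρ → (-2,15,15)
river: ρ → (15,15,-2)
river: ρ → (-2,17,7)
river: ρ → (7,11,-8)
river: ρ → (-8,5,10)
river: ρ → (10,15,-3)
river: ρ → (-3,15,10)
river: ρ → (10,5,-8)
closes: descent 1, river 10
min |a| on river = 2

2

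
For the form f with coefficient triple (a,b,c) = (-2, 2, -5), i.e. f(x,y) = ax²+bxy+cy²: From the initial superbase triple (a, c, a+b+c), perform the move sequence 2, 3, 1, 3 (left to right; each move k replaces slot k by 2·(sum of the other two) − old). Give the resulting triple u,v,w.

start (-2,-5,-5) = (f(1,0),f(0,1),f(1,1))
replace slot 2: 2·((-2)+(-5)) − (-5) = -9 → (-2,-9,-5)
replace slot 3: 2·((-2)+(-9)) − (-5) = -17 → (-2,-9,-17)
replace slot 1: 2·((-9)+(-17)) − (-2) = -50 → (-50,-9,-17)
replace slot 3: 2·((-50)+(-9)) − (-17) = -101 → (-50,-9,-101)

-50,-9,-101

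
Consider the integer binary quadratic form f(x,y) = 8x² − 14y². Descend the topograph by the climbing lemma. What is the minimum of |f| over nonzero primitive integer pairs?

descent: ρ → (-14,0,8)
descent: ρ → (8,16,-6)  [lands on river]
river: ρ → (-6,20,2)
river: ρ → (2,20,-6)
river: ρ → (-6,16,8)
closes: descent 2, river 4
min |a| on river = 2

2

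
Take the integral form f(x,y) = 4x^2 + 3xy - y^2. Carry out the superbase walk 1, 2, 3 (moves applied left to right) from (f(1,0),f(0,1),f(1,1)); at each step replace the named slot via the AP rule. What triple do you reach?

start (4,-1,6) = (f(1,0),f(0,1),f(1,1))
replace slot 1: 2·((-1)+6) − 4 = 6 → (6,-1,6)
replace slot 2: 2·(6+6) − (-1) = 25 → (6,25,6)
replace slot 3: 2·(6+25) − 6 = 56 → (6,25,56)

6,25,56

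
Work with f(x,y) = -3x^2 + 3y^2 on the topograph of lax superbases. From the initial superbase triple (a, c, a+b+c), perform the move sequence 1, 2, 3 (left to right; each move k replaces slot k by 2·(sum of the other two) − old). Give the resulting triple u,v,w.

start (-3,3,0) = (f(1,0),f(0,1),f(1,1))
replace slot 1: 2·(3+0) − (-3) = 9 → (9,3,0)
replace slot 2: 2·(9+0) − 3 = 15 → (9,15,0)
replace slot 3: 2·(9+15) − 0 = 48 → (9,15,48)

9,15,48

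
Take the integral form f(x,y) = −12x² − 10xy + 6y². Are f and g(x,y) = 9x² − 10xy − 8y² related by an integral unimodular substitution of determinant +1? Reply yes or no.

D₁ = 388, D₂ = 388
river cycle of f (length 18): (6, 10, -12), (-12, 14, 4), (4, 18, -4), (-4, 14, 12), (12, 10, -6), (-6, 14, 8), (8, 18, -2), (-2, 18, 8), (8, 14, -6), (-6, 10, 12), … (8 more)
river cycle of g (length 22): (-8, 10, 9), (9, 8, -9), (-9, 10, 8), (8, 6, -11), (-11, 16, 3), (3, 14, -16), (-16, 18, 1), (1, 18, -16), (-16, 14, 3), (3, 16, -11), … (12 more)
cycles differ ⇒ inequivalent

no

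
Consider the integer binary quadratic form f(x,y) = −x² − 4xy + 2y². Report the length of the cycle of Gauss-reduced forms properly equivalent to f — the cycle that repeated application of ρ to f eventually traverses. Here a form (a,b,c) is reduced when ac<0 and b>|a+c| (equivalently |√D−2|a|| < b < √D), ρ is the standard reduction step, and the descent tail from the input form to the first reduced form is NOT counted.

D = 24, ⌊√D⌋ = 4
descent: ρ → (2,4,-1)  [lands on river]
river: ρ → (-1,4,2)
ρ-cycle length = 2 (tail of 1 descent step not counted)

2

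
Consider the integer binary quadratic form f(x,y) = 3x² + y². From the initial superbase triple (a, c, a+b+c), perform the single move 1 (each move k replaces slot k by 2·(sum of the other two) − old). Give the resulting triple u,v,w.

start (3,1,4) = (f(1,0),f(0,1),f(1,1))
replace slot 1: 2·(1+4) − 3 = 7 → (7,1,4)

7,1,4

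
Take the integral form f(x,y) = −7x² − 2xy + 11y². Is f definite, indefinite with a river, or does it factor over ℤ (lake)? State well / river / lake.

D = b²−4ac = (-2)² − 4·(-7)·11 = 312
D > 0 non-square ⇒ indefinite ⇒ periodic river

river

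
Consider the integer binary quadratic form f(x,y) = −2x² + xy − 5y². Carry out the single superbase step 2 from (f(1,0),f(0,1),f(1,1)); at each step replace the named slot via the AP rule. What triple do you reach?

start (-2,-5,-6) = (f(1,0),f(0,1),f(1,1))
replace slot 2: 2·((-2)+(-6)) − (-5) = -11 → (-2,-11,-6)

-2,-11,-6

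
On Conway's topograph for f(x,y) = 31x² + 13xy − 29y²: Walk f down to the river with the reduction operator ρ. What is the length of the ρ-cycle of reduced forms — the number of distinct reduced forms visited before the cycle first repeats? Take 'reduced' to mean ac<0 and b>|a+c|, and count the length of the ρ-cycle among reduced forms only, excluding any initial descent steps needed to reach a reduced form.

D = 3765, ⌊√D⌋ = 61
river: ρ → (-29,45,15)
river: ρ → (15,45,-29)
river: ρ → (-29,13,31)
river: ρ → (31,49,-11)
river: ρ → (-11,61,1)
river: ρ → (1,61,-11)
river: ρ → (-11,49,31)
river: ρ → (31,13,-29)
ρ-cycle length = 8 (tail of 0 descent steps not counted)

8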